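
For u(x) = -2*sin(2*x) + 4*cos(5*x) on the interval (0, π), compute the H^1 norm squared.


||u||_{H^1(0,π)}^2 = 1664/21 + 218*π

u'(x) = -20*sin(5*x) - 4*cos(2*x).
Expand u² and (u')² and integrate term by term on (0, π), using: for integers n ≥ 1, ∫_0^π sin²(nx) dx = ∫_0^π cos²(nx) dx = π/2; for n ≠ n', ∫_0^π sin(nx)sin(n'x) dx = ∫_0^π cos(nx)cos(n'x) dx = 0; and by product-to-sum, ∫_0^π sin(nx)cos(n'x) dx = ½∫_0^π [sin((n+n')x) + sin((n−n')x)] dx, which is 0 when n+n' is even and 2n/(n²−n'²) when n+n' is odd (it need not vanish on (0, π)).
  u² squared terms: (-2)²·∫sin(2x)² dx = 4·π/2 = 2*π;  (4)²·∫cos(5x)² dx = 16·π/2 = 8*π.
  u² cross terms: 2·(-2)·(4)·∫sin(2x)·cos(5x) dx = -16·(-4/21) = 64/21.
  So ∫_0^π u² dx = 2*π + 8*π + 64/21 = 64/21 + 10*π.
  (u')² squared terms: (-20)²·∫sin(5x)² dx = 400·π/2 = 200*π;  (-4)²·∫cos(2x)² dx = 16·π/2 = 8*π.
  (u')² cross terms: 2·(-20)·(-4)·∫sin(5x)·cos(2x) dx = 160·(10/21) = 1600/21.
  So ∫_0^π (u')² dx = 200*π + 8*π + 1600/21 = 1600/21 + 208*π.
||u||_{H^1}^2 = (64/21 + 10*π) + (1600/21 + 208*π) = 1664/21 + 218*π.


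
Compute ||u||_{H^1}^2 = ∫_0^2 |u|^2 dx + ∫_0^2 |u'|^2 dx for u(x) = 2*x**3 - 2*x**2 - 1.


||u||_{H^1}^2 = 638/7

The H^1 norm (squared) on an interval (0, L) is
  ||u||_{H^1}^2 = ∫_0^L u(x)^2 dx + ∫_0^L u'(x)^2 dx.
Compute u'(x) = 6*x**2 - 4*x.
Then u(x)^2 = 4*x**6 - 8*x**5 + 4*x**4 - 4*x**3 + 4*x**2 + 1 and u'(x)^2 = 36*x**4 - 48*x**3 + 16*x**2.
Integrate each monomial from 0 to 2 using ∫_0^2 c·x^n dx = c·2^(n+1)/(n+1):
  ∫_0^2 u(x)^2 dx = ∫_0^2 (4*x^6 - 8*x^5 + 4*x^4 - 4*x^3 + 4*x^2 + 1) dx. Term by term:
    ∫_0^2 4*x^6 dx = 512/7;  ∫_0^2 -8*x^5 dx = -256/3;  ∫_0^2 4*x^4 dx = 128/5;
    ∫_0^2 -4*x^3 dx = -16;  ∫_0^2 4*x^2 dx = 32/3;  ∫_0^2 1 dx = 2.
  Sum: 512/7 − 256/3 + 128/5 − 16 + 32/3 + 2 = 1058/105.
  ∫_0^2 u'(x)^2 dx = ∫_0^2 (36*x^4 - 48*x^3 + 16*x^2) dx. Term by term:
    ∫_0^2 36*x^4 dx = 1152/5;  ∫_0^2 -48*x^3 dx = -192;  ∫_0^2 16*x^2 dx = 128/3.
  Sum: 1152/5 − 192 + 128/3 = 1216/15.
Adding: ||u||_{H^1}^2 = 1058/105 + 1216/15 = 638/7.


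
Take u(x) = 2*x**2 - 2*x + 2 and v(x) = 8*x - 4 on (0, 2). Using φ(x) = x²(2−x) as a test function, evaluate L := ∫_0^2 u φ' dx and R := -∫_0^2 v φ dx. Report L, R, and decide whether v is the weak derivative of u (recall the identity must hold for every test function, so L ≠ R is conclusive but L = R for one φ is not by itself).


LHS = -56/15, RHS = -112/15. No, v is not the weak derivative of u.

u(x) = 2*x**2 - 2*x + 2, classical derivative u'(x) = 4*x - 2.
φ(x) = x²(2−x), so φ'(x) = x*(4 - 3*x).
Note φ(0) = φ(2) = 0, so the boundary term u·φ vanishes.
LHS = ∫_0^2 u(x) φ'(x) dx = ∫_0^2 (-6*x^4 + 14*x^3 - 14*x^2 + 8*x) dx. Term by term:
  ∫_0^2 -6*x^4 dx = -192/5;  ∫_0^2 14*x^3 dx = 56;  ∫_0^2 -14*x^2 dx = -112/3;
  ∫_0^2 8*x dx = 16.
Sum: -192/5 + 56 − 112/3 + 16 = -56/15.
So LHS = -56/15.
∫_0^2 v(x) φ(x) dx = ∫_0^2 (-8*x^4 + 20*x^3 - 8*x^2) dx. Term by term:
  ∫_0^2 -8*x^4 dx = -256/5;  ∫_0^2 20*x^3 dx = 80;  ∫_0^2 -8*x^2 dx = -64/3.
Sum: -256/5 + 80 − 64/3 = 112/15.
So RHS = -∫_0^2 v(x) φ(x) dx = -112/15.
LHS − RHS = 56/15 ≠ 0, so the identity fails.
(For a valid weak derivative the identity must hold for EVERY test function, in particular this one. The failure shows v is NOT the weak derivative of u.)
Correct weak derivative would be u'(x) = 4*x - 2.


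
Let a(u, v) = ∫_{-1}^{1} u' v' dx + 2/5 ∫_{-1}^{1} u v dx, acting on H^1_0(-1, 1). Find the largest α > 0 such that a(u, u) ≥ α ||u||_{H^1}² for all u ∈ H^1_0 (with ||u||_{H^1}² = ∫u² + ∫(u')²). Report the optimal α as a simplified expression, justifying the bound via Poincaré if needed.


α = (8/5 + π^2)/(4 + π^2)

Coercivity of a(·,·) on H^1_0(-1, 1) means a(u, u) ≥ α ||u||_{H^1}² for every u ∈ H^1_0.
The interval has length L = 2, and Poincaré/coercivity depend only on L. Here a(u, u) = ∫(u')² + (2/5)·∫u².
Here 0 < c = 2/5 < 1. The condition a(u,u) ≥ α||u||_{H^1}² reads (1−α)∫(u')² ≥ (α−c)∫u². Any admissible α is ≤ 1 (rapidly oscillating u have ∫u²/∫(u')² → 0), and α = 1 would force 0 ≥ (1−c)∫u², impossible since c < 1; so 1−α > 0. By the sharp Poincaré inequality on H^1_0 of an interval of length L, ∫(u')² ≥ (π/L)²∫u² with equality for the first sine mode sin(π(x−x₀)/L) (x₀ the left endpoint), so the inequality holds for all u iff (1−α)(π/L)² ≥ α − c, i.e. α ≤ ((π/L)² + c)/((π/L)² + 1) = (1 + c(L/π)²)/(1 + (L/π)²). With (π/L)² = π^2/4 and c = 2/5, the largest admissible constant is α = ((π/L)² + c)/((π/L)² + 1).
Simplifying, α = (8/5 + π^2)/(4 + π^2).


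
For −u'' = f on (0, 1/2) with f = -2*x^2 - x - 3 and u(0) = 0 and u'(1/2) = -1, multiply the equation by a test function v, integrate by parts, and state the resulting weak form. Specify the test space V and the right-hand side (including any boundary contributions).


V = {v ∈ H^1(0, 1/2) : v(0) = 0} (test functions vanish at x = 0 where u is specified); weak form: ∫_0^1/2 u'v' dx = ∫_0^1/2 (-2*x^2 - x - 3) v dx − v(1/2) for all v ∈ V.

Multiply both sides by a test function v and integrate from 0 to 1/2:
  ∫_0^1/2 −u''(x) v(x) dx = ∫_0^1/2 f(x) v(x) dx.
Integrate the LHS by parts once:
  ∫_0^1/2 −u'' v dx = −[u'(x) v(x)]_0^1/2 + ∫_0^1/2 u'(x) v'(x) dx.
Thus ∫_0^1/2 u'(x) v'(x) dx = ∫_0^1/2 f(x) v(x) dx + [u'(x) v(x)]_0^1/2.
Choose V so that boundary terms are either known or forced to vanish.
Mixed BC: u(0) = 0 (Dirichlet) and u'(1/2) = -1 (Neumann). Define V = {v ∈ H^1(0, 1/2) : v(0) = 0}. Then [u' v]_0^1/2 = u'(1/2)·v(1/2) − u'(0)·0 = − v(1/2).
Weak formulation: find u (satisfying any essential BC) such that ∫_0^1/2 u'(x) v'(x) dx = ∫_0^1/2 f v dx − v(1/2) for all v ∈ V (Dirichlet at 0 absorbed into V; Neumann datum at x = 1/2 contributes the boundary term).
Substituting f(x) = -2*x^2 - x - 3, the right-hand side is ∫_0^1/2 (-2*x^2 - x - 3) v dx − v(1/2).


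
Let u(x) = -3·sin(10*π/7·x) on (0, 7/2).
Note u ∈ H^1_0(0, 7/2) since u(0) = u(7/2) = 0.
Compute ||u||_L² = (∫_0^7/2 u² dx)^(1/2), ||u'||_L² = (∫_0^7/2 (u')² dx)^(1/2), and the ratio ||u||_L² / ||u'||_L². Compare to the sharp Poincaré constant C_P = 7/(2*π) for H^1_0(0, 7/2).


||u||_L² / ||u'||_L² = 7/(10*π) < C_P = 7/(2*π).

u(x) = -3·sin(10*π/7·x), so u'(x) = -30*π*cos(10*π*x/7)/7.
Writing u(x) = A·sin(kπx/L) with A = -3 and k = 5, use ∫_0^L sin²(kπx/L) dx = L/2 and ∫_0^L cos²(kπx/L) dx = L/2.
u² = 9·sin²(10*π/7·x) and (u')² = 900*π^2/49·cos²(10*π/7·x), and each of sin², cos² integrates to L/2 = 7/4 over (0, 7/2).
∫_0^7/2 u² dx = 63/4, so ||u||_L² = 3*sqrt(7)/2.
∫_0^7/2 (u')² dx = 225*π^2/7, so ||u'||_L² = 15*sqrt(7)*π/7.
Ratio ||u||_L² / ||u'||_L² = 7/(10*π).
Sharp Poincaré constant on H^1_0(0, 7/2) is C_P = L/π = 7/(2*π), achieved by sin(2*π/7·x).
This is the k = 5 harmonic; the ratio L/(kπ) is strictly less than C_P = L/π, consistent with the sharp inequality ||u||_L² ≤ C_P ||u'||_L².


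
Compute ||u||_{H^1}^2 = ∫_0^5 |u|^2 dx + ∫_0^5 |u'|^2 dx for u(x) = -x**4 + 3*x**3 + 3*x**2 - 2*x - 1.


||u||_{H^1}^2 = 10620425/252

The H^1 norm (squared) on an interval (0, L) is
  ||u||_{H^1}^2 = ∫_0^L u(x)^2 dx + ∫_0^L u'(x)^2 dx.
Compute u'(x) = -4*x**3 + 9*x**2 + 6*x - 2.
Then u(x)^2 = x**8 - 6*x**7 + 3*x**6 + 22*x**5 - x**4 - 18*x**3 - 2*x**2 + 4*x + 1 and u'(x)^2 = 16*x**6 - 72*x**5 + 33*x**4 + 124*x**3 - 24*x + 4.
Integrate each monomial from 0 to 5 using ∫_0^5 c·x^n dx = c·5^(n+1)/(n+1):
  ∫_0^5 u(x)^2 dx = ∫_0^5 (x^8 - 6*x^7 + 3*x^6 + 22*x^5 - x^4 - 18*x^3 - 2*x^2 + 4*x + 1) dx. Term by term:
    ∫_0^5 x^8 dx = 1953125/9;  ∫_0^5 -6*x^7 dx = -1171875/4;  ∫_0^5 3*x^6 dx = 234375/7;
    ∫_0^5 22*x^5 dx = 171875/3;  ∫_0^5 -x^4 dx = -625;  ∫_0^5 -18*x^3 dx = -5625/2;
    ∫_0^5 -2*x^2 dx = -250/3;  ∫_0^5 4*x dx = 50;  ∫_0^5 1 dx = 5.
  Sum: 1953125/9 − 1171875/4 + 234375/7 + 171875/3 − 625 − 5625/2 − 250/3 + 50 + 5 = 2860985/252.
  ∫_0^5 u'(x)^2 dx = ∫_0^5 (16*x^6 - 72*x^5 + 33*x^4 + 124*x^3 - 24*x + 4) dx. Term by term:
    ∫_0^5 16*x^6 dx = 1250000/7;  ∫_0^5 -72*x^5 dx = -187500;  ∫_0^5 33*x^4 dx = 20625;
    ∫_0^5 124*x^3 dx = 19375;  ∫_0^5 -24*x dx = -300;  ∫_0^5 4 dx = 20.
  Sum: 1250000/7 − 187500 + 20625 + 19375 − 300 + 20 = 215540/7.
Adding: ||u||_{H^1}^2 = 2860985/252 + 215540/7 = 10620425/252.


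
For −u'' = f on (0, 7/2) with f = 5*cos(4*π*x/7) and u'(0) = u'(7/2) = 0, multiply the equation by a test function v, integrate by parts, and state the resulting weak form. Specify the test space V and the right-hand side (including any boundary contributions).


V = H^1(0, 7/2) (no boundary constraint on v; u is determined up to an additive constant); weak form: ∫_0^7/2 u'v' dx = ∫_0^7/2 (5*cos(4*π*x/7)) v dx for all v ∈ V.

Multiply both sides by a test function v and integrate from 0 to 7/2:
  ∫_0^7/2 −u''(x) v(x) dx = ∫_0^7/2 f(x) v(x) dx.
Integrate the LHS by parts once:
  ∫_0^7/2 −u'' v dx = −[u'(x) v(x)]_0^7/2 + ∫_0^7/2 u'(x) v'(x) dx.
Thus ∫_0^7/2 u'(x) v'(x) dx = ∫_0^7/2 f(x) v(x) dx + [u'(x) v(x)]_0^7/2.
Choose V so that boundary terms are either known or forced to vanish.
u has homogeneous Neumann: u'(0) = u'(7/2) = 0. So [u' v]_0^7/2 = 0·v(7/2) − 0·v(0) = 0 for any v; take V = H^1(0, 7/2).
Weak formulation: find u (satisfying any essential BC) such that ∫_0^7/2 u'(x) v'(x) dx = ∫_0^7/2 f v dx for all v ∈ V (homogeneous Neumann, so boundary terms vanish).
Substituting f(x) = 5*cos(4*π*x/7), the right-hand side is ∫_0^7/2 (5*cos(4*π*x/7)) v dx.
Compatibility check (pure Neumann): taking v ≡ 1 ∈ V gives 0 = ∫_0^7/2 f dx + (0) − (0), i.e. ∫_0^7/2 f dx must equal u'(0) − u'(7/2) = 0. Indeed ∫_0^7/2 (5*cos(4*π*x/7)) dx = 0, so the data are compatible. The solution is then unique only up to an additive constant (fix it e.g. by requiring ∫_0^7/2 u dx = 0).


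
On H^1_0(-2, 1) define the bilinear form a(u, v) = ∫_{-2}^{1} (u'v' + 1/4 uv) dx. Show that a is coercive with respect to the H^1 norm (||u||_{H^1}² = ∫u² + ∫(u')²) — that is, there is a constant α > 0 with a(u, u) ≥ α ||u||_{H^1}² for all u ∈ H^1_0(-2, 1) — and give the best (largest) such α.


α = (9/4 + π^2)/(9 + π^2)

Coercivity of a(·,·) on H^1_0(-2, 1) means a(u, u) ≥ α ||u||_{H^1}² for every u ∈ H^1_0.
The interval has length L = 3, and Poincaré/coercivity depend only on L. Here a(u, u) = ∫(u')² + (1/4)·∫u².
Here 0 < c = 1/4 < 1. The condition a(u,u) ≥ α||u||_{H^1}² reads (1−α)∫(u')² ≥ (α−c)∫u². Any admissible α is ≤ 1 (rapidly oscillating u have ∫u²/∫(u')² → 0), and α = 1 would force 0 ≥ (1−c)∫u², impossible since c < 1; so 1−α > 0. By the sharp Poincaré inequality on H^1_0 of an interval of length L, ∫(u')² ≥ (π/L)²∫u² with equality for the first sine mode sin(π(x−x₀)/L) (x₀ the left endpoint), so the inequality holds for all u iff (1−α)(π/L)² ≥ α − c, i.e. α ≤ ((π/L)² + c)/((π/L)² + 1) = (1 + c(L/π)²)/(1 + (L/π)²). With (π/L)² = π^2/9 and c = 1/4, the largest admissible constant is α = ((π/L)² + c)/((π/L)² + 1).
Simplifying, α = (9/4 + π^2)/(9 + π^2).


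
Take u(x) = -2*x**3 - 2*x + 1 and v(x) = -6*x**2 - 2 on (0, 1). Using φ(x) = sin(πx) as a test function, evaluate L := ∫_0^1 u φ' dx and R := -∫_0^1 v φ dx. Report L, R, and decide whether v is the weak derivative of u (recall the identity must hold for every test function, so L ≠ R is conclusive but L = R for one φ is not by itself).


LHS = -24/π^3 + 10/π, RHS = -24/π^3 + 10/π. Yes, v = u' weakly.

u(x) = -2*x**3 - 2*x + 1, classical derivative u'(x) = -6*x**2 - 2.
φ(x) = sin(πx), so φ'(x) = π*cos(π*x).
Note φ(0) = φ(1) = 0, so the boundary term u·φ vanishes.
LHS = ∫_0^1 u(x) φ'(x) dx = ∫_0^1 (-2*π*x^3*cos(π*x) - 2*π*x*cos(π*x) + π*cos(π*x)) dx. Term by term:
  ∫_0^1 π*cos(π*x) dx = 0;  ∫_0^1 -2*π*x*cos(π*x) dx = 4/π;  ∫_0^1 -2*π*x^3*cos(π*x) dx = -24/π^3 + 6/π.
Sum: 0 + 4/π + -24/π^3 + 6/π = -24/π^3 + 10/π.
So LHS = -24/π^3 + 10/π.
∫_0^1 v(x) φ(x) dx = ∫_0^1 (-6*x^2*sin(π*x) - 2*sin(π*x)) dx. Term by term:
  ∫_0^1 -2*sin(π*x) dx = -4/π;  ∫_0^1 -6*x^2*sin(π*x) dx = -6/π + 24/π^3.
Sum: -4/π + -6/π + 24/π^3 = -10/π + 24/π^3.
So RHS = -∫_0^1 v(x) φ(x) dx = -24/π^3 + 10/π.
LHS = RHS, so the identity holds for this test φ.
Moreover u is smooth here and v(x) = u'(x) = -6*x**2 - 2 pointwise, so the identity holds for every test function. Hence v is the weak derivative of u.


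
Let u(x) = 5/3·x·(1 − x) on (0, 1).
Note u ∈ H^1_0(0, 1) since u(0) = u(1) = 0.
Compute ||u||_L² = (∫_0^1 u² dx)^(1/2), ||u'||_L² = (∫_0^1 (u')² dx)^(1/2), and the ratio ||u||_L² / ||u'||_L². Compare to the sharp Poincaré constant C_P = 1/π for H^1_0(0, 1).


||u||_L² / ||u'||_L² = sqrt(10)/10 < C_P = 1/π.

u(x) = 5/3·x·(1 − x), so u'(x) = 5/3 - 10*x/3.
u(x) = 5/3·x·(1 − x) vanishes at x = 0 and x = 1, so u ∈ H^1_0(0, 1). Differentiate via the product rule and integrate the resulting polynomials term by term.
  ∫_0^1 u² dx = ∫_0^1 (25*x^4/9 - 50*x^3/9 + 25*x^2/9) dx. Term by term:
    ∫_0^1 25*x^4/9 dx = 5/9;  ∫_0^1 -50*x^3/9 dx = -25/18;  ∫_0^1 25*x^2/9 dx = 25/27.
  Sum: 5/9 − 25/18 + 25/27 = 5/54.
  ∫_0^1 (u')² dx = ∫_0^1 (100*x^2/9 - 100*x/9 + 25/9) dx. Term by term:
    ∫_0^1 100*x^2/9 dx = 100/27;  ∫_0^1 -100*x/9 dx = -50/9;  ∫_0^1 25/9 dx = 25/9.
  Sum: 100/27 − 50/9 + 25/9 = 25/27.
∫_0^1 u² dx = 5/54, so ||u||_L² = sqrt(30)/18.
∫_0^1 (u')² dx = 25/27, so ||u'||_L² = 5*sqrt(3)/9.
Ratio ||u||_L² / ||u'||_L² = sqrt(10)/10.
Sharp Poincaré constant on H^1_0(0, 1) is C_P = L/π = 1/π, achieved by sin(π·x).
A polynomial bump cannot attain the sharp Poincaré constant (only the first sine eigenfunction does), so the ratio is strictly less than C_P, consistent with ||u||_L² ≤ C_P ||u'||_L².


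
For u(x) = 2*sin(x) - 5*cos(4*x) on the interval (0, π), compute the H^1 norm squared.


||u||_{H^1(0,π)}^2 = 136/3 + 433*π/2

u'(x) = 20*sin(4*x) + 2*cos(x).
Expand u² and (u')² and integrate term by term on (0, π), using: for integers n ≥ 1, ∫_0^π sin²(nx) dx = ∫_0^π cos²(nx) dx = π/2; for n ≠ n', ∫_0^π sin(nx)sin(n'x) dx = ∫_0^π cos(nx)cos(n'x) dx = 0; and by product-to-sum, ∫_0^π sin(nx)cos(n'x) dx = ½∫_0^π [sin((n+n')x) + sin((n−n')x)] dx, which is 0 when n+n' is even and 2n/(n²−n'²) when n+n' is odd (it need not vanish on (0, π)).
  u² squared terms: (-5)²·∫cos(4x)² dx = 25·π/2 = 25*π/2;  (2)²·∫sin(x)² dx = 4·π/2 = 2*π.
  u² cross terms: 2·(-5)·(2)·∫cos(4x)·sin(x) dx = -20·(-2/15) = 8/3.
  So ∫_0^π u² dx = 25*π/2 + 2*π + 8/3 = 8/3 + 29*π/2.
  (u')² squared terms: (2)²·∫cos(x)² dx = 4·π/2 = 2*π;  (20)²·∫sin(4x)² dx = 400·π/2 = 200*π.
  (u')² cross terms: 2·(2)·(20)·∫cos(x)·sin(4x) dx = 80·(8/15) = 128/3.
  So ∫_0^π (u')² dx = 2*π + 200*π + 128/3 = 128/3 + 202*π.
||u||_{H^1}^2 = (8/3 + 29*π/2) + (128/3 + 202*π) = 136/3 + 433*π/2.


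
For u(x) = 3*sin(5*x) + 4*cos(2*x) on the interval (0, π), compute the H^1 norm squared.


||u||_{H^1(0,π)}^2 = 400/7 + 157*π

u'(x) = -8*sin(2*x) + 15*cos(5*x).
Expand u² and (u')² and integrate term by term on (0, π), using: for integers n ≥ 1, ∫_0^π sin²(nx) dx = ∫_0^π cos²(nx) dx = π/2; for n ≠ n', ∫_0^π sin(nx)sin(n'x) dx = ∫_0^π cos(nx)cos(n'x) dx = 0; and by product-to-sum, ∫_0^π sin(nx)cos(n'x) dx = ½∫_0^π [sin((n+n')x) + sin((n−n')x)] dx, which is 0 when n+n' is even and 2n/(n²−n'²) when n+n' is odd (it need not vanish on (0, π)).
  u² squared terms: (3)²·∫sin(5x)² dx = 9·π/2 = 9*π/2;  (4)²·∫cos(2x)² dx = 16·π/2 = 8*π.
  u² cross terms: 2·(3)·(4)·∫sin(5x)·cos(2x) dx = 24·(10/21) = 80/7.
  So ∫_0^π u² dx = 9*π/2 + 8*π + 80/7 = 80/7 + 25*π/2.
  (u')² squared terms: (-8)²·∫sin(2x)² dx = 64·π/2 = 32*π;  (15)²·∫cos(5x)² dx = 225·π/2 = 225*π/2.
  (u')² cross terms: 2·(-8)·(15)·∫sin(2x)·cos(5x) dx = -240·(-4/21) = 320/7.
  So ∫_0^π (u')² dx = 32*π + 225*π/2 + 320/7 = 320/7 + 289*π/2.
||u||_{H^1}^2 = (80/7 + 25*π/2) + (320/7 + 289*π/2) = 400/7 + 157*π.


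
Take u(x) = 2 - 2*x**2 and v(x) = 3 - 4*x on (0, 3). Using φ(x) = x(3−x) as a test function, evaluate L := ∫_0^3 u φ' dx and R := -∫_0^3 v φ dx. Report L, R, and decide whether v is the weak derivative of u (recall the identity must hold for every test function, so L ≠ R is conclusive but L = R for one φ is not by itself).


LHS = 27, RHS = 27/2. No, v is not the weak derivative of u.

u(x) = 2 - 2*x**2, classical derivative u'(x) = -4*x.
φ(x) = x(3−x), so φ'(x) = 3 - 2*x.
Note φ(0) = φ(3) = 0, so the boundary term u·φ vanishes.
LHS = ∫_0^3 u(x) φ'(x) dx = ∫_0^3 (4*x^3 - 6*x^2 - 4*x + 6) dx. Term by term:
  ∫_0^3 4*x^3 dx = 81;  ∫_0^3 -6*x^2 dx = -54;  ∫_0^3 -4*x dx = -18;
  ∫_0^3 6 dx = 18.
Sum: 81 − 54 − 18 + 18 = 27.
So LHS = 27.
∫_0^3 v(x) φ(x) dx = ∫_0^3 (4*x^3 - 15*x^2 + 9*x) dx. Term by term:
  ∫_0^3 4*x^3 dx = 81;  ∫_0^3 -15*x^2 dx = -135;  ∫_0^3 9*x dx = 81/2.
Sum: 81 − 135 + 81/2 = -27/2.
So RHS = -∫_0^3 v(x) φ(x) dx = 27/2.
LHS − RHS = 27/2 ≠ 0, so the identity fails.
(For a valid weak derivative the identity must hold for EVERY test function, in particular this one. The failure shows v is NOT the weak derivative of u.)
Correct weak derivative would be u'(x) = -4*x.


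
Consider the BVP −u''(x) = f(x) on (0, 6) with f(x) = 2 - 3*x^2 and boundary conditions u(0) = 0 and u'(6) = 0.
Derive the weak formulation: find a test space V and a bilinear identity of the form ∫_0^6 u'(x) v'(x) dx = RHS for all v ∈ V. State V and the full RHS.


V = {v ∈ H^1(0, 6) : v(0) = 0} (test functions vanish at x = 0 where u is specified); weak form: ∫_0^6 u'v' dx = ∫_0^6 (2 - 3*x^2) v dx for all v ∈ V.

Multiply both sides by a test function v and integrate from 0 to 6:
  ∫_0^6 −u''(x) v(x) dx = ∫_0^6 f(x) v(x) dx.
Integrate the LHS by parts once:
  ∫_0^6 −u'' v dx = −[u'(x) v(x)]_0^6 + ∫_0^6 u'(x) v'(x) dx.
Thus ∫_0^6 u'(x) v'(x) dx = ∫_0^6 f(x) v(x) dx + [u'(x) v(x)]_0^6.
Choose V so that boundary terms are either known or forced to vanish.
Mixed BC: u(0) = 0 (Dirichlet) and u'(6) = 0 (Neumann). Define V = {v ∈ H^1(0, 6) : v(0) = 0}. Then [u' v]_0^6 = u'(6)·v(6) − u'(0)·0 = 0.
Weak formulation: find u (satisfying any essential BC) such that ∫_0^6 u'(x) v'(x) dx = ∫_0^6 f v dx for all v ∈ V (Dirichlet at 0 absorbed into V; the Neumann datum at x = 6 is zero, so no boundary term remains).
Substituting f(x) = 2 - 3*x^2, the right-hand side is ∫_0^6 (2 - 3*x^2) v dx.


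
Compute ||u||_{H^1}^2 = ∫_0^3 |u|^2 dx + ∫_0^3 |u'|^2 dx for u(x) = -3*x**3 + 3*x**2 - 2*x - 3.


||u||_{H^1}^2 = 281649/70

The H^1 norm (squared) on an interval (0, L) is
  ||u||_{H^1}^2 = ∫_0^L u(x)^2 dx + ∫_0^L u'(x)^2 dx.
Compute u'(x) = -9*x**2 + 6*x - 2.
Then u(x)^2 = 9*x**6 - 18*x**5 + 21*x**4 + 6*x**3 - 14*x**2 + 12*x + 9 and u'(x)^2 = 81*x**4 - 108*x**3 + 72*x**2 - 24*x + 4.
Integrate each monomial from 0 to 3 using ∫_0^3 c·x^n dx = c·3^(n+1)/(n+1):
  ∫_0^3 u(x)^2 dx = ∫_0^3 (9*x^6 - 18*x^5 + 21*x^4 + 6*x^3 - 14*x^2 + 12*x + 9) dx. Term by term:
    ∫_0^3 9*x^6 dx = 19683/7;  ∫_0^3 -18*x^5 dx = -2187;  ∫_0^3 21*x^4 dx = 5103/5;
    ∫_0^3 6*x^3 dx = 243/2;  ∫_0^3 -14*x^2 dx = -126;  ∫_0^3 12*x dx = 54;
    ∫_0^3 9 dx = 27.
  Sum: 19683/7 − 2187 + 5103/5 + 243/2 − 126 + 54 + 27 = 120537/70.
  ∫_0^3 u'(x)^2 dx = ∫_0^3 (81*x^4 - 108*x^3 + 72*x^2 - 24*x + 4) dx. Term by term:
    ∫_0^3 81*x^4 dx = 19683/5;  ∫_0^3 -108*x^3 dx = -2187;  ∫_0^3 72*x^2 dx = 648;
    ∫_0^3 -24*x dx = -108;  ∫_0^3 4 dx = 12.
  Sum: 19683/5 − 2187 + 648 − 108 + 12 = 11508/5.
Adding: ||u||_{H^1}^2 = 120537/70 + 11508/5 = 281649/70.


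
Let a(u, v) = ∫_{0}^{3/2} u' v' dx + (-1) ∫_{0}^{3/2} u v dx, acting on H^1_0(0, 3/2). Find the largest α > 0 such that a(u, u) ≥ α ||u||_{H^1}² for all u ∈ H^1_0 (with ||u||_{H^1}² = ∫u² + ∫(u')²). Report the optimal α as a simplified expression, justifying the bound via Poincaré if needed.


α = (-9 + 4*π^2)/(9 + 4*π^2)

Coercivity of a(·,·) on H^1_0(0, 3/2) means a(u, u) ≥ α ||u||_{H^1}² for every u ∈ H^1_0.
The interval has length L = 3/2, and Poincaré/coercivity depend only on L. Here a(u, u) = ∫(u')² + (-1)·∫u².
Here c = -1 < 0 with |c| < (π/L)² = 4*π^2/9, so coercivity still holds. The condition a(u,u) ≥ α||u||_{H^1}² reads (1−α)∫(u')² ≥ (α−c)∫u². Any admissible α is ≤ 1 (rapidly oscillating u have ∫u²/∫(u')² → 0), and α = 1 would force 0 ≥ (1−c)∫u², impossible since c < 1; so 1−α > 0. By the sharp Poincaré inequality on H^1_0 of an interval of length L, ∫(u')² ≥ (π/L)²∫u² with equality for the first sine mode sin(π(x−x₀)/L) (x₀ the left endpoint), so the inequality holds for all u iff (1−α)(π/L)² ≥ α − c, i.e. α ≤ ((π/L)² + c)/((π/L)² + 1) = (1 + c(L/π)²)/(1 + (L/π)²). (Direct route, valid since c ≤ 0: Poincaré gives c∫u² ≥ c(L/π)²∫(u')², so a(u,u) ≥ (1 + c(L/π)²)∫(u')², while ||u||_{H^1}² ≤ (1 + (L/π)²)∫(u')²; dividing yields the same α.) With (π/L)² = 4*π^2/9 and c = -1, the largest admissible constant is α = ((π/L)² + c)/((π/L)² + 1).
Simplifying, α = (-9 + 4*π^2)/(9 + 4*π^2).


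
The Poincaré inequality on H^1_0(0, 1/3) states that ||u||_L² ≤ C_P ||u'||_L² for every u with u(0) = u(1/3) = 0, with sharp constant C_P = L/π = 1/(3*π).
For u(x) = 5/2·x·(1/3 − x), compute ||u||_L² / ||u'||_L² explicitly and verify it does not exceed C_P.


||u||_L² / ||u'||_L² = sqrt(10)/30 < C_P = 1/(3*π).

u(x) = 5/2·x·(1/3 − x), so u'(x) = 5/6 - 5*x.
u(x) = 5/2·x·(1/3 − x) vanishes at x = 0 and x = 1/3, so u ∈ H^1_0(0, 1/3). Differentiate via the product rule and integrate the resulting polynomials term by term.
  ∫_0^1/3 u² dx = ∫_0^1/3 (25*x^4/4 - 25*x^3/6 + 25*x^2/36) dx. Term by term:
    ∫_0^1/3 25*x^4/4 dx = 5/972;  ∫_0^1/3 -25*x^3/6 dx = -25/1944;  ∫_0^1/3 25*x^2/36 dx = 25/2916.
  Sum: 5/972 − 25/1944 + 25/2916 = 5/5832.
  ∫_0^1/3 (u')² dx = ∫_0^1/3 (25*x^2 - 25*x/3 + 25/36) dx. Term by term:
    ∫_0^1/3 25*x^2 dx = 25/81;  ∫_0^1/3 -25*x/3 dx = -25/54;  ∫_0^1/3 25/36 dx = 25/108.
  Sum: 25/81 − 25/54 + 25/108 = 25/324.
∫_0^1/3 u² dx = 5/5832, so ||u||_L² = sqrt(10)/108.
∫_0^1/3 (u')² dx = 25/324, so ||u'||_L² = 5/18.
Ratio ||u||_L² / ||u'||_L² = sqrt(10)/30.
Sharp Poincaré constant on H^1_0(0, 1/3) is C_P = L/π = 1/(3*π), achieved by sin(3*π·x).
A polynomial bump cannot attain the sharp Poincaré constant (only the first sine eigenfunction does), so the ratio is strictly less than C_P, consistent with ||u||_L² ≤ C_P ||u'||_L².


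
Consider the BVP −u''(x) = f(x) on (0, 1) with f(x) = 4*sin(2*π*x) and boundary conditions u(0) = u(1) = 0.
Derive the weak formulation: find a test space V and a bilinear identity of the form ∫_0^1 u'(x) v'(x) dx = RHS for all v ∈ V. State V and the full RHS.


V = H^1_0(0, 1) (so v(0) = v(1) = 0); weak form: ∫_0^1 u'v' dx = ∫_0^1 (4*sin(2*π*x)) v dx for all v ∈ V.

Multiply both sides by a test function v and integrate from 0 to 1:
  ∫_0^1 −u''(x) v(x) dx = ∫_0^1 f(x) v(x) dx.
Integrate the LHS by parts once:
  ∫_0^1 −u'' v dx = −[u'(x) v(x)]_0^1 + ∫_0^1 u'(x) v'(x) dx.
Thus ∫_0^1 u'(x) v'(x) dx = ∫_0^1 f(x) v(x) dx + [u'(x) v(x)]_0^1.
Choose V so that boundary terms are either known or forced to vanish.
u is Dirichlet: u(0) = u(1) = 0. Let V = H^1_0(0, 1); then v(0) = v(1) = 0, and [u' v]_0^1 = 0.
Weak formulation: find u (satisfying any essential BC) such that ∫_0^1 u'(x) v'(x) dx = ∫_0^1 f v dx for all v ∈ V.
Substituting f(x) = 4*sin(2*π*x), the right-hand side is ∫_0^1 (4*sin(2*π*x)) v dx.


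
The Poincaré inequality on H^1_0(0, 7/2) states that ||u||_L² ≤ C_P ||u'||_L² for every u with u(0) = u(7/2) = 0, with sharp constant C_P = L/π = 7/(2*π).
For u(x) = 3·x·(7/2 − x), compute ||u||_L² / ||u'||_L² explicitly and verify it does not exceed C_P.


||u||_L² / ||u'||_L² = 7*sqrt(10)/20 < C_P = 7/(2*π).

u(x) = 3·x·(7/2 − x), so u'(x) = 21/2 - 6*x.
u(x) = 3·x·(7/2 − x) vanishes at x = 0 and x = 7/2, so u ∈ H^1_0(0, 7/2). Differentiate via the product rule and integrate the resulting polynomials term by term.
  ∫_0^7/2 u² dx = ∫_0^7/2 (9*x^4 - 63*x^3 + 441*x^2/4) dx. Term by term:
    ∫_0^7/2 9*x^4 dx = 151263/160;  ∫_0^7/2 -63*x^3 dx = -151263/64;  ∫_0^7/2 441*x^2/4 dx = 50421/32.
  Sum: 151263/160 − 151263/64 + 50421/32 = 50421/320.
  ∫_0^7/2 (u')² dx = ∫_0^7/2 (36*x^2 - 126*x + 441/4) dx. Term by term:
    ∫_0^7/2 36*x^2 dx = 1029/2;  ∫_0^7/2 -126*x dx = -3087/4;  ∫_0^7/2 441/4 dx = 3087/8.
  Sum: 1029/2 − 3087/4 + 3087/8 = 1029/8.
∫_0^7/2 u² dx = 50421/320, so ||u||_L² = 49*sqrt(105)/40.
∫_0^7/2 (u')² dx = 1029/8, so ||u'||_L² = 7*sqrt(42)/4.
Ratio ||u||_L² / ||u'||_L² = 7*sqrt(10)/20.
Sharp Poincaré constant on H^1_0(0, 7/2) is C_P = L/π = 7/(2*π), achieved by sin(2*π/7·x).
A polynomial bump cannot attain the sharp Poincaré constant (only the first sine eigenfunction does), so the ratio is strictly less than C_P, consistent with ||u||_L² ≤ C_P ||u'||_L².


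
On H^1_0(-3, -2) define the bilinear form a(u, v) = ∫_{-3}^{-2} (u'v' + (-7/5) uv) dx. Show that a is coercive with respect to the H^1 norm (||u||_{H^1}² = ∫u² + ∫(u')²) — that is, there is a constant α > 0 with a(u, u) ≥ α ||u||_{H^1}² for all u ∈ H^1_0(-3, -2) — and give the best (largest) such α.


α = (-7/5 + π^2)/(1 + π^2)

Coercivity of a(·,·) on H^1_0(-3, -2) means a(u, u) ≥ α ||u||_{H^1}² for every u ∈ H^1_0.
The interval has length L = 1, and Poincaré/coercivity depend only on L. Here a(u, u) = ∫(u')² + (-7/5)·∫u².
Here c = -7/5 < 0 with |c| < (π/L)² = π^2, so coercivity still holds. The condition a(u,u) ≥ α||u||_{H^1}² reads (1−α)∫(u')² ≥ (α−c)∫u². Any admissible α is ≤ 1 (rapidly oscillating u have ∫u²/∫(u')² → 0), and α = 1 would force 0 ≥ (1−c)∫u², impossible since c < 1; so 1−α > 0. By the sharp Poincaré inequality on H^1_0 of an interval of length L, ∫(u')² ≥ (π/L)²∫u² with equality for the first sine mode sin(π(x−x₀)/L) (x₀ the left endpoint), so the inequality holds for all u iff (1−α)(π/L)² ≥ α − c, i.e. α ≤ ((π/L)² + c)/((π/L)² + 1) = (1 + c(L/π)²)/(1 + (L/π)²). (Direct route, valid since c ≤ 0: Poincaré gives c∫u² ≥ c(L/π)²∫(u')², so a(u,u) ≥ (1 + c(L/π)²)∫(u')², while ||u||_{H^1}² ≤ (1 + (L/π)²)∫(u')²; dividing yields the same α.) With (π/L)² = π^2 and c = -7/5, the largest admissible constant is α = ((π/L)² + c)/((π/L)² + 1).
Simplifying, α = (-7/5 + π^2)/(1 + π^2).


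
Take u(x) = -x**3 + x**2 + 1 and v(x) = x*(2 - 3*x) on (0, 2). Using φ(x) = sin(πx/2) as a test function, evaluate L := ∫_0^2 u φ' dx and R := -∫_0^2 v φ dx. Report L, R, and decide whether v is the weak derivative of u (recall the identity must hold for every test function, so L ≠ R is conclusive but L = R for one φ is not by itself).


LHS = -96/π^3 + 16/π, RHS = -96/π^3 + 16/π. Yes, v = u' weakly.

u(x) = -x**3 + x**2 + 1, classical derivative u'(x) = -3*x**2 + 2*x.
φ(x) = sin(πx/2), so φ'(x) = π*cos(π*x/2)/2.
Note φ(0) = φ(2) = 0, so the boundary term u·φ vanishes.
LHS = ∫_0^2 u(x) φ'(x) dx = ∫_0^2 (-π*x^3*cos(π*x/2)/2 + π*x^2*cos(π*x/2)/2 + π*cos(π*x/2)/2) dx. Term by term:
  ∫_0^2 π*cos(π*x/2)/2 dx = 0;  ∫_0^2 π*x^2*cos(π*x/2)/2 dx = -8/π;  ∫_0^2 -π*x^3*cos(π*x/2)/2 dx = -96/π^3 + 24/π.
Sum: 0 − 8/π + -96/π^3 + 24/π = -96/π^3 + 16/π.
So LHS = -96/π^3 + 16/π.
∫_0^2 v(x) φ(x) dx = ∫_0^2 (-3*x^2*sin(π*x/2) + 2*x*sin(π*x/2)) dx. Term by term:
  ∫_0^2 -3*x^2*sin(π*x/2) dx = -24/π + 96/π^3;  ∫_0^2 2*x*sin(π*x/2) dx = 8/π.
Sum: -24/π + 96/π^3 + 8/π = -16/π + 96/π^3.
So RHS = -∫_0^2 v(x) φ(x) dx = -96/π^3 + 16/π.
LHS = RHS, so the identity holds for this test φ.
Moreover u is smooth here and v(x) = u'(x) = -3*x**2 + 2*x pointwise, so the identity holds for every test function. Hence v is the weak derivative of u.


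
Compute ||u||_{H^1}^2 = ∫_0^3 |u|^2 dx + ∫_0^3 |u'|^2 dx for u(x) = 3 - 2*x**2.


||u||_{H^1}^2 = 1287/5

The H^1 norm (squared) on an interval (0, L) is
  ||u||_{H^1}^2 = ∫_0^L u(x)^2 dx + ∫_0^L u'(x)^2 dx.
Compute u'(x) = -4*x.
Then u(x)^2 = 4*x**4 - 12*x**2 + 9 and u'(x)^2 = 16*x**2.
Integrate each monomial from 0 to 3 using ∫_0^3 c·x^n dx = c·3^(n+1)/(n+1):
  ∫_0^3 u(x)^2 dx = ∫_0^3 (4*x^4 - 12*x^2 + 9) dx. Term by term:
    ∫_0^3 4*x^4 dx = 972/5;  ∫_0^3 -12*x^2 dx = -108;  ∫_0^3 9 dx = 27.
  Sum: 972/5 − 108 + 27 = 567/5.
  ∫_0^3 u'(x)^2 dx = ∫_0^3 (16*x^2) dx. Term by term:
    ∫_0^3 16*x^2 dx = 144.
Adding: ||u||_{H^1}^2 = 567/5 + 144 = 1287/5.


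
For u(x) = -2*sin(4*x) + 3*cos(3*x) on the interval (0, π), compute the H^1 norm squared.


||u||_{H^1(0,π)}^2 = -960/7 + 79*π

u'(x) = -9*sin(3*x) - 8*cos(4*x).
Expand u² and (u')² and integrate term by term on (0, π), using: for integers n ≥ 1, ∫_0^π sin²(nx) dx = ∫_0^π cos²(nx) dx = π/2; for n ≠ n', ∫_0^π sin(nx)sin(n'x) dx = ∫_0^π cos(nx)cos(n'x) dx = 0; and by product-to-sum, ∫_0^π sin(nx)cos(n'x) dx = ½∫_0^π [sin((n+n')x) + sin((n−n')x)] dx, which is 0 when n+n' is even and 2n/(n²−n'²) when n+n' is odd (it need not vanish on (0, π)).
  u² squared terms: (-2)²·∫sin(4x)² dx = 4·π/2 = 2*π;  (3)²·∫cos(3x)² dx = 9·π/2 = 9*π/2.
  u² cross terms: 2·(-2)·(3)·∫sin(4x)·cos(3x) dx = -12·(8/7) = -96/7.
  So ∫_0^π u² dx = 2*π + 9*π/2 − 96/7 = -96/7 + 13*π/2.
  (u')² squared terms: (-9)²·∫sin(3x)² dx = 81·π/2 = 81*π/2;  (-8)²·∫cos(4x)² dx = 64·π/2 = 32*π.
  (u')² cross terms: 2·(-9)·(-8)·∫sin(3x)·cos(4x) dx = 144·(-6/7) = -864/7.
  So ∫_0^π (u')² dx = 81*π/2 + 32*π − 864/7 = -864/7 + 145*π/2.
||u||_{H^1}^2 = (-96/7 + 13*π/2) + (-864/7 + 145*π/2) = -960/7 + 79*π.


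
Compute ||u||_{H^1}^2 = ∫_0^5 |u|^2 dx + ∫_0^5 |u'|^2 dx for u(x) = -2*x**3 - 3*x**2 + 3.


||u||_{H^1}^2 = 799315/7

The H^1 norm (squared) on an interval (0, L) is
  ||u||_{H^1}^2 = ∫_0^L u(x)^2 dx + ∫_0^L u'(x)^2 dx.
Compute u'(x) = -6*x**2 - 6*x.
Then u(x)^2 = 4*x**6 + 12*x**5 + 9*x**4 - 12*x**3 - 18*x**2 + 9 and u'(x)^2 = 36*x**4 + 72*x**3 + 36*x**2.
Integrate each monomial from 0 to 5 using ∫_0^5 c·x^n dx = c·5^(n+1)/(n+1):
  ∫_0^5 u(x)^2 dx = ∫_0^5 (4*x^6 + 12*x^5 + 9*x^4 - 12*x^3 - 18*x^2 + 9) dx. Term by term:
    ∫_0^5 4*x^6 dx = 312500/7;  ∫_0^5 12*x^5 dx = 31250;  ∫_0^5 9*x^4 dx = 5625;
    ∫_0^5 -12*x^3 dx = -1875;  ∫_0^5 -18*x^2 dx = -750;  ∫_0^5 9 dx = 45.
  Sum: 312500/7 + 31250 + 5625 − 1875 − 750 + 45 = 552565/7.
  ∫_0^5 u'(x)^2 dx = ∫_0^5 (36*x^4 + 72*x^3 + 36*x^2) dx. Term by term:
    ∫_0^5 36*x^4 dx = 22500;  ∫_0^5 72*x^3 dx = 11250;  ∫_0^5 36*x^2 dx = 1500.
  Sum: 22500 + 11250 + 1500 = 35250.
Adding: ||u||_{H^1}^2 = 552565/7 + 35250 = 799315/7.


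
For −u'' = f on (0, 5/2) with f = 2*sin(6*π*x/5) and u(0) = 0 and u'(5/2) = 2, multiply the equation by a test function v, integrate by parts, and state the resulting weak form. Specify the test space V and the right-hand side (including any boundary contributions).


V = {v ∈ H^1(0, 5/2) : v(0) = 0} (test functions vanish at x = 0 where u is specified); weak form: ∫_0^5/2 u'v' dx = ∫_0^5/2 (2*sin(6*π*x/5)) v dx + 2·v(5/2) for all v ∈ V.

Multiply both sides by a test function v and integrate from 0 to 5/2:
  ∫_0^5/2 −u''(x) v(x) dx = ∫_0^5/2 f(x) v(x) dx.
Integrate the LHS by parts once:
  ∫_0^5/2 −u'' v dx = −[u'(x) v(x)]_0^5/2 + ∫_0^5/2 u'(x) v'(x) dx.
Thus ∫_0^5/2 u'(x) v'(x) dx = ∫_0^5/2 f(x) v(x) dx + [u'(x) v(x)]_0^5/2.
Choose V so that boundary terms are either known or forced to vanish.
Mixed BC: u(0) = 0 (Dirichlet) and u'(5/2) = 2 (Neumann). Define V = {v ∈ H^1(0, 5/2) : v(0) = 0}. Then [u' v]_0^5/2 = u'(5/2)·v(5/2) − u'(0)·0 = 2·v(5/2).
Weak formulation: find u (satisfying any essential BC) such that ∫_0^5/2 u'(x) v'(x) dx = ∫_0^5/2 f v dx + 2·v(5/2) for all v ∈ V (Dirichlet at 0 absorbed into V; Neumann datum at x = 5/2 contributes the boundary term).
Substituting f(x) = 2*sin(6*π*x/5), the right-hand side is ∫_0^5/2 (2*sin(6*π*x/5)) v dx + 2·v(5/2).


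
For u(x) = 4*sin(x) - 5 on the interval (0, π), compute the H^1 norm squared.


||u||_{H^1(0,π)}^2 = -80 + 41*π

u'(x) = 4*cos(x).
Expand u² and (u')² and integrate term by term on (0, π), using: for integers n ≥ 1, ∫_0^π sin²(nx) dx = ∫_0^π cos²(nx) dx = π/2; for n ≠ n', ∫_0^π sin(nx)sin(n'x) dx = ∫_0^π cos(nx)cos(n'x) dx = 0; and by product-to-sum, ∫_0^π sin(nx)cos(n'x) dx = ½∫_0^π [sin((n+n')x) + sin((n−n')x)] dx, which is 0 when n+n' is even and 2n/(n²−n'²) when n+n' is odd (it need not vanish on (0, π)). For the constant mode: ∫_0^π 1 dx = π, ∫_0^π cos(nx) dx = 0, ∫_0^π sin(nx) dx = (1−(−1)^n)/n.
  u² squared terms: (-5)²·∫1 dx = 25·π = 25*π;  (4)²·∫sin(x)² dx = 16·π/2 = 8*π.
  u² cross terms: 2·(-5)·(4)·∫1·sin(x) dx = -40·(2) = -80.
  So ∫_0^π u² dx = 25*π + 8*π − 80 = -80 + 33*π.
  (u')² squared terms: (4)²·∫cos(x)² dx = 16·π/2 = 8*π.
  So ∫_0^π (u')² dx = 8*π.
||u||_{H^1}^2 = (-80 + 33*π) + (8*π) = -80 + 41*π.


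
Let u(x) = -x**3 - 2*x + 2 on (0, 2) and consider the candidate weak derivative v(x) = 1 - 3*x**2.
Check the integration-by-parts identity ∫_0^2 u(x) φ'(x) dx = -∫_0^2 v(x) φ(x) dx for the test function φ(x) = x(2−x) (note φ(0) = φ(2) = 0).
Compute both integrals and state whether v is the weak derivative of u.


LHS = 112/15, RHS = 52/15. No, v is not the weak derivative of u.

u(x) = -x**3 - 2*x + 2, classical derivative u'(x) = -3*x**2 - 2.
φ(x) = x(2−x), so φ'(x) = 2 - 2*x.
Note φ(0) = φ(2) = 0, so the boundary term u·φ vanishes.
LHS = ∫_0^2 u(x) φ'(x) dx = ∫_0^2 (2*x^4 - 2*x^3 + 4*x^2 - 8*x + 4) dx. Term by term:
  ∫_0^2 2*x^4 dx = 64/5;  ∫_0^2 -2*x^3 dx = -8;  ∫_0^2 4*x^2 dx = 32/3;
  ∫_0^2 -8*x dx = -16;  ∫_0^2 4 dx = 8.
Sum: 64/5 − 8 + 32/3 − 16 + 8 = 112/15.
So LHS = 112/15.
∫_0^2 v(x) φ(x) dx = ∫_0^2 (3*x^4 - 6*x^3 - x^2 + 2*x) dx. Term by term:
  ∫_0^2 3*x^4 dx = 96/5;  ∫_0^2 -6*x^3 dx = -24;  ∫_0^2 -x^2 dx = -8/3;
  ∫_0^2 2*x dx = 4.
Sum: 96/5 − 24 − 8/3 + 4 = -52/15.
So RHS = -∫_0^2 v(x) φ(x) dx = 52/15.
LHS − RHS = 4 ≠ 0, so the identity fails.
(For a valid weak derivative the identity must hold for EVERY test function, in particular this one. The failure shows v is NOT the weak derivative of u.)
Correct weak derivative would be u'(x) = -3*x**2 - 2.


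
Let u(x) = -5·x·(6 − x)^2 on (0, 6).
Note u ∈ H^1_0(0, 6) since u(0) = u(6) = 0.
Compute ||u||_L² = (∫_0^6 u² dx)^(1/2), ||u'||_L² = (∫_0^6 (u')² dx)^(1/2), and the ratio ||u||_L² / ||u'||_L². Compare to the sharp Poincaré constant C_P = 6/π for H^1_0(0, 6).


||u||_L² / ||u'||_L² = 3*sqrt(14)/7 < C_P = 6/π.

u(x) = -5·x·(6 − x)^2, so u'(x) = 15*(2 - x)*(x - 6).
u(x) = -5·x·(6 − x)^2 vanishes at x = 0 and x = 6, so u ∈ H^1_0(0, 6). Differentiate via the product rule and integrate the resulting polynomials term by term.
  ∫_0^6 u² dx = ∫_0^6 (25*x^6 - 600*x^5 + 5400*x^4 - 21600*x^3 + 32400*x^2) dx. Term by term:
    ∫_0^6 25*x^6 dx = 6998400/7;  ∫_0^6 -600*x^5 dx = -4665600;  ∫_0^6 5400*x^4 dx = 8398080;
    ∫_0^6 -21600*x^3 dx = -6998400;  ∫_0^6 32400*x^2 dx = 2332800.
  Sum: 6998400/7 − 4665600 + 8398080 − 6998400 + 2332800 = 466560/7.
  ∫_0^6 (u')² dx = ∫_0^6 (225*x^4 - 3600*x^3 + 19800*x^2 - 43200*x + 32400) dx. Term by term:
    ∫_0^6 225*x^4 dx = 349920;  ∫_0^6 -3600*x^3 dx = -1166400;  ∫_0^6 19800*x^2 dx = 1425600;
    ∫_0^6 -43200*x dx = -777600;  ∫_0^6 32400 dx = 194400.
  Sum: 349920 − 1166400 + 1425600 − 777600 + 194400 = 25920.
∫_0^6 u² dx = 466560/7, so ||u||_L² = 216*sqrt(70)/7.
∫_0^6 (u')² dx = 25920, so ||u'||_L² = 72*sqrt(5).
Ratio ||u||_L² / ||u'||_L² = 3*sqrt(14)/7.
Sharp Poincaré constant on H^1_0(0, 6) is C_P = L/π = 6/π, achieved by sin(π/6·x).
A polynomial bump cannot attain the sharp Poincaré constant (only the first sine eigenfunction does), so the ratio is strictly less than C_P, consistent with ||u||_L² ≤ C_P ||u'||_L².


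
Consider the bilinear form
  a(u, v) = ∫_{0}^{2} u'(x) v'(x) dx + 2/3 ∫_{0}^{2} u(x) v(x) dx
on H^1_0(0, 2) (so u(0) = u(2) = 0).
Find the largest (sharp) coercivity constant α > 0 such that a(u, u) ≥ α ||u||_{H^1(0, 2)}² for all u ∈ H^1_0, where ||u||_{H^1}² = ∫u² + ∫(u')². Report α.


α = (8/3 + π^2)/(4 + π^2)

Coercivity of a(·,·) on H^1_0(0, 2) means a(u, u) ≥ α ||u||_{H^1}² for every u ∈ H^1_0.
The interval has length L = 2, and Poincaré/coercivity depend only on L. Here a(u, u) = ∫(u')² + (2/3)·∫u².
Here 0 < c = 2/3 < 1. The condition a(u,u) ≥ α||u||_{H^1}² reads (1−α)∫(u')² ≥ (α−c)∫u². Any admissible α is ≤ 1 (rapidly oscillating u have ∫u²/∫(u')² → 0), and α = 1 would force 0 ≥ (1−c)∫u², impossible since c < 1; so 1−α > 0. By the sharp Poincaré inequality on H^1_0 of an interval of length L, ∫(u')² ≥ (π/L)²∫u² with equality for the first sine mode sin(π(x−x₀)/L) (x₀ the left endpoint), so the inequality holds for all u iff (1−α)(π/L)² ≥ α − c, i.e. α ≤ ((π/L)² + c)/((π/L)² + 1) = (1 + c(L/π)²)/(1 + (L/π)²). With (π/L)² = π^2/4 and c = 2/3, the largest admissible constant is α = ((π/L)² + c)/((π/L)² + 1).
Simplifying, α = (8/3 + π^2)/(4 + π^2).


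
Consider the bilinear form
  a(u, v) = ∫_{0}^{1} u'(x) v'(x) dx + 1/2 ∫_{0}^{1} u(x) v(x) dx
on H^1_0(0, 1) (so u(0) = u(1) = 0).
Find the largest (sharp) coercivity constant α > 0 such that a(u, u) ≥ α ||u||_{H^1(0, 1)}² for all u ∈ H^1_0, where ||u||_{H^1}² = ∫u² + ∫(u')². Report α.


α = (1/2 + π^2)/(1 + π^2)

Coercivity of a(·,·) on H^1_0(0, 1) means a(u, u) ≥ α ||u||_{H^1}² for every u ∈ H^1_0.
The interval has length L = 1, and Poincaré/coercivity depend only on L. Here a(u, u) = ∫(u')² + (1/2)·∫u².
Here 0 < c = 1/2 < 1. The condition a(u,u) ≥ α||u||_{H^1}² reads (1−α)∫(u')² ≥ (α−c)∫u². Any admissible α is ≤ 1 (rapidly oscillating u have ∫u²/∫(u')² → 0), and α = 1 would force 0 ≥ (1−c)∫u², impossible since c < 1; so 1−α > 0. By the sharp Poincaré inequality on H^1_0 of an interval of length L, ∫(u')² ≥ (π/L)²∫u² with equality for the first sine mode sin(π(x−x₀)/L) (x₀ the left endpoint), so the inequality holds for all u iff (1−α)(π/L)² ≥ α − c, i.e. α ≤ ((π/L)² + c)/((π/L)² + 1) = (1 + c(L/π)²)/(1 + (L/π)²). With (π/L)² = π^2 and c = 1/2, the largest admissible constant is α = ((π/L)² + c)/((π/L)² + 1).
Simplifying, α = (1/2 + π^2)/(1 + π^2).


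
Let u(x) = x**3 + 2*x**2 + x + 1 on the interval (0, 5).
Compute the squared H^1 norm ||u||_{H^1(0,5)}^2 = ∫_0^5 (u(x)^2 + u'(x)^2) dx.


||u||_{H^1}^2 = 1549795/42

The H^1 norm (squared) on an interval (0, L) is
  ||u||_{H^1}^2 = ∫_0^L u(x)^2 dx + ∫_0^L u'(x)^2 dx.
Compute u'(x) = 3*x**2 + 4*x + 1.
Then u(x)^2 = x**6 + 4*x**5 + 6*x**4 + 6*x**3 + 5*x**2 + 2*x + 1 and u'(x)^2 = 9*x**4 + 24*x**3 + 22*x**2 + 8*x + 1.
Integrate each monomial from 0 to 5 using ∫_0^5 c·x^n dx = c·5^(n+1)/(n+1):
  ∫_0^5 u(x)^2 dx = ∫_0^5 (x^6 + 4*x^5 + 6*x^4 + 6*x^3 + 5*x^2 + 2*x + 1) dx. Term by term:
    ∫_0^5 x^6 dx = 78125/7;  ∫_0^5 4*x^5 dx = 31250/3;  ∫_0^5 6*x^4 dx = 3750;
    ∫_0^5 6*x^3 dx = 1875/2;  ∫_0^5 5*x^2 dx = 625/3;  ∫_0^5 2*x dx = 25;
    ∫_0^5 1 dx = 5.
  Sum: 78125/7 + 31250/3 + 3750 + 1875/2 + 625/3 + 25 + 5 = 371045/14.
  ∫_0^5 u'(x)^2 dx = ∫_0^5 (9*x^4 + 24*x^3 + 22*x^2 + 8*x + 1) dx. Term by term:
    ∫_0^5 9*x^4 dx = 5625;  ∫_0^5 24*x^3 dx = 3750;  ∫_0^5 22*x^2 dx = 2750/3;
    ∫_0^5 8*x dx = 100;  ∫_0^5 1 dx = 5.
  Sum: 5625 + 3750 + 2750/3 + 100 + 5 = 31190/3.
Adding: ||u||_{H^1}^2 = 371045/14 + 31190/3 = 1549795/42.
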